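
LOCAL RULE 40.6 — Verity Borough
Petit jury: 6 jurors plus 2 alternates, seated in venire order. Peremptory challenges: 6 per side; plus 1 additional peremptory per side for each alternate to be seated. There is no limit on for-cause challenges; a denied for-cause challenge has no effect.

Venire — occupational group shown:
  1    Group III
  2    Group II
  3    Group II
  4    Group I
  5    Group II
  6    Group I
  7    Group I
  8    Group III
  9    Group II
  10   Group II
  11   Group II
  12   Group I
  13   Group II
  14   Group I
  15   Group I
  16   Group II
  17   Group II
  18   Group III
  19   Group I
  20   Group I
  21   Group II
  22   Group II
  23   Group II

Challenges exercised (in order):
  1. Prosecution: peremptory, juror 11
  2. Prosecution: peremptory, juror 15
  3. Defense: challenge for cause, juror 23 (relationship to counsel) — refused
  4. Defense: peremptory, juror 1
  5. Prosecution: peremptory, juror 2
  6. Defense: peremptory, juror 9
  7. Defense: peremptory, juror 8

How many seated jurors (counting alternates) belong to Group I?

Removed: #1, #2, #8, #9, #11, #15.
Seated (8 incl. alternates): #3, #4, #5, #6, #7, #10, #12, #13.
Of those, in Group I: #4, #6, #7, #12 → 4.

4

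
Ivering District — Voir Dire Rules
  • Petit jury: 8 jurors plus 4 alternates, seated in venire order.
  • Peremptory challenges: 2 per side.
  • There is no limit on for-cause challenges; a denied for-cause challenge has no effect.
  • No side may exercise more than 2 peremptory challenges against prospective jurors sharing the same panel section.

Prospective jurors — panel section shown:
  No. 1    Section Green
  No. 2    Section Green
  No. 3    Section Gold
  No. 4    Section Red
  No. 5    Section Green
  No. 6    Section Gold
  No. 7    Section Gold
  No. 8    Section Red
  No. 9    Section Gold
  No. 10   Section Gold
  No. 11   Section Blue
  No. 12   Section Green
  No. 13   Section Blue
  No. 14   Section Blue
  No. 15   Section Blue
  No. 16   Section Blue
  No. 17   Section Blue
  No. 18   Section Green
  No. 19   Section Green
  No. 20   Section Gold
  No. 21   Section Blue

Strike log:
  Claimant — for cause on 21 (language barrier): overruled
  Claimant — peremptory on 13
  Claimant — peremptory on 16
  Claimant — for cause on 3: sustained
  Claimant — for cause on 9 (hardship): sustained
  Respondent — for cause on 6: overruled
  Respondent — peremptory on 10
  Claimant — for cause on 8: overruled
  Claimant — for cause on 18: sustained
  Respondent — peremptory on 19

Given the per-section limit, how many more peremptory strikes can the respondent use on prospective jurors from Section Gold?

0

Respondent peremptories so far: #10, #19 — 2 of 2 used, 0 left overall.
Against Section Gold: #10 — 1 used; per-section cap 2 leaves 1.
Binding limit: min(0, 1) = 0.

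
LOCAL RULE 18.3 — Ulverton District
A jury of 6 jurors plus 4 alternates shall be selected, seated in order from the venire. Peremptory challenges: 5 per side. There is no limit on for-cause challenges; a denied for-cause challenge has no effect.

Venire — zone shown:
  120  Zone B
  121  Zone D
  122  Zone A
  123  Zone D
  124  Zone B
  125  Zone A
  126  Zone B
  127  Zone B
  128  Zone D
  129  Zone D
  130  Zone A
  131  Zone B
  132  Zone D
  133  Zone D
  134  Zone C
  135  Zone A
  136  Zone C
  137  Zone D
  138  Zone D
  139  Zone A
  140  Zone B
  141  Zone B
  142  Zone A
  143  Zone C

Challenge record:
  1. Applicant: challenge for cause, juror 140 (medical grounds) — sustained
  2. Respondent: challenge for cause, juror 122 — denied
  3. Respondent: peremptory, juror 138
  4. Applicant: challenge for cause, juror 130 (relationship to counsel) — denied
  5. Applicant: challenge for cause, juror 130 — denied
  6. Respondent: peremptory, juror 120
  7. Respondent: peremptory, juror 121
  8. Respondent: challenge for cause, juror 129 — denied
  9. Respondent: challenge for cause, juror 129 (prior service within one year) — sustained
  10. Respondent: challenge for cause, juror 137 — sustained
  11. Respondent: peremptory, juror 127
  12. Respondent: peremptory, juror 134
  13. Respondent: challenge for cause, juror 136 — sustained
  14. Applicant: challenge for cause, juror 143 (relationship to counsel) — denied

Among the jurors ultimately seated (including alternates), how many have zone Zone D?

Removed: #120, #121, #127, #129, #134, #136, #137, #138, #140.
Seated (10 incl. alternates): #122, #123, #124, #125, #126, #128, #130, #131, #132, #133.
Of those, in Zone D: #123, #128, #132, #133 → 4.

4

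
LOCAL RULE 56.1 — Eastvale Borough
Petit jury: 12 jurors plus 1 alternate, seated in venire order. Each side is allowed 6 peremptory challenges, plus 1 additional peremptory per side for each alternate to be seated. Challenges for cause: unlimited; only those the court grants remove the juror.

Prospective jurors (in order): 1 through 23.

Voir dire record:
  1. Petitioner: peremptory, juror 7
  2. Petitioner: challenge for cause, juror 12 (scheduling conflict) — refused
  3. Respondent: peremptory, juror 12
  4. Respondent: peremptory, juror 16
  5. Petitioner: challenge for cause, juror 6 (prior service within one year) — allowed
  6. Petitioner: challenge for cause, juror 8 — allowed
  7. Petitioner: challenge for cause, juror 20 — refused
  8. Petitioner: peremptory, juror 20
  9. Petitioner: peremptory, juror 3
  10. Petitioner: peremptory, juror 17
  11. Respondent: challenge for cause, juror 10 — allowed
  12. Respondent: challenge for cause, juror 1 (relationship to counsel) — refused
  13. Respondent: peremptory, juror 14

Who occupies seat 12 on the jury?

22

Removed: #3, #6, #7, #8, #10, #12, #14, #16, #17, #20. (#1 stays — for-cause denied.)
Seating in order: seats 1–12 → #1, #2, #4, #5, #9, #11, #13, #15, #18, #19, #21, #22; alternates → #23.
So seat 12 is #22.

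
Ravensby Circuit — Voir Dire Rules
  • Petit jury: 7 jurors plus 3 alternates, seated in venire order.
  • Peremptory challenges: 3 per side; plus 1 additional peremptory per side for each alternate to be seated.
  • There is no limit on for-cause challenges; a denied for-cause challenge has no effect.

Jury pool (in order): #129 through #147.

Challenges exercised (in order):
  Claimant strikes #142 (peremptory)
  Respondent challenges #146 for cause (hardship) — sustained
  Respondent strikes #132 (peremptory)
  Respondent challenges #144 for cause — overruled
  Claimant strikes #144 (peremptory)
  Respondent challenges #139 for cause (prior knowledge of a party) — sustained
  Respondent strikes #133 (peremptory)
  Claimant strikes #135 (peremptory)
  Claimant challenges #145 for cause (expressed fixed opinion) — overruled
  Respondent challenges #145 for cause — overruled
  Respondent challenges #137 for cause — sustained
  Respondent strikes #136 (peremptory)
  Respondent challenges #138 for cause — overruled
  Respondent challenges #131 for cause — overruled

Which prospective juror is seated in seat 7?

Removed: #132, #133, #135, #136, #137, #139, #142, #144, #146. (#131, #138, #145 stay — for-cause denied.)
Seating in order: seats 1–7 → #129, #130, #131, #134, #138, #140, #141; alternates → #143, #145, #147.
So seat 7 is #141.

141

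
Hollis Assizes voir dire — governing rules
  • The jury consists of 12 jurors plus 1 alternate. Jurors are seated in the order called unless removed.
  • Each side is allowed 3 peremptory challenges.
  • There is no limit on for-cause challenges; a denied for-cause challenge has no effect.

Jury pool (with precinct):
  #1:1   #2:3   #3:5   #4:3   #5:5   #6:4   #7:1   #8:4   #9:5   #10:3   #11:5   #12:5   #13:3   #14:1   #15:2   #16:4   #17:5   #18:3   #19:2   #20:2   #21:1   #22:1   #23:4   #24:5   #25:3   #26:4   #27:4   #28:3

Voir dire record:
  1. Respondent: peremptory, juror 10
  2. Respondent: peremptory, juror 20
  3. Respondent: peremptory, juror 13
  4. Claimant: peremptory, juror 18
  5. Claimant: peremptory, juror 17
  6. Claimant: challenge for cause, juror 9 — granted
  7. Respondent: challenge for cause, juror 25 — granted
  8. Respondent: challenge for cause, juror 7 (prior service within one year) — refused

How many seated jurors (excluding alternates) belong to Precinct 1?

3

Removed: #9, #10, #13, #17, #18, #20, #25.
Seated jurors 1–12: #1, #2, #3, #4, #5, #6, #7, #8, #11, #12, #14, #15 (alternates #16 not counted).
Of those, in Precinct 1: #1, #7, #14 → 3.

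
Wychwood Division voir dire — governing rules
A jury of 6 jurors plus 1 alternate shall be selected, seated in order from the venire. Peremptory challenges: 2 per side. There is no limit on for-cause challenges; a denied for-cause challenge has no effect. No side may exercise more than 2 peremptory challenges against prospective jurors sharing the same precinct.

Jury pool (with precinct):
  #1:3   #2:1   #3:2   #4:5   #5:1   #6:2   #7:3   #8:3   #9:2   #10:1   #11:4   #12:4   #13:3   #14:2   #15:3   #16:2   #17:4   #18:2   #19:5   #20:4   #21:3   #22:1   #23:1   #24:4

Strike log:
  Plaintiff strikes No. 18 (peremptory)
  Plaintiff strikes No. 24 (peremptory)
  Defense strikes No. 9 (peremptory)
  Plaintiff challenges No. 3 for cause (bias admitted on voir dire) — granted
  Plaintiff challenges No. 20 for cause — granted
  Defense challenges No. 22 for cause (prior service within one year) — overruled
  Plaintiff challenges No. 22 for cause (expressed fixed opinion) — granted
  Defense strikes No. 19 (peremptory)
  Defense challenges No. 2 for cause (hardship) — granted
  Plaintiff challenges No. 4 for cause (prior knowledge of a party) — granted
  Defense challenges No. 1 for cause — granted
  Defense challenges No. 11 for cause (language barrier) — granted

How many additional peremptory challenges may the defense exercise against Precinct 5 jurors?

0

Defense peremptories so far: #9, #19 — 2 of 2 used, 0 left overall.
Against Precinct 5: #19 — 1 used; per-precinct cap 2 leaves 1.
Binding limit: min(0, 1) = 0.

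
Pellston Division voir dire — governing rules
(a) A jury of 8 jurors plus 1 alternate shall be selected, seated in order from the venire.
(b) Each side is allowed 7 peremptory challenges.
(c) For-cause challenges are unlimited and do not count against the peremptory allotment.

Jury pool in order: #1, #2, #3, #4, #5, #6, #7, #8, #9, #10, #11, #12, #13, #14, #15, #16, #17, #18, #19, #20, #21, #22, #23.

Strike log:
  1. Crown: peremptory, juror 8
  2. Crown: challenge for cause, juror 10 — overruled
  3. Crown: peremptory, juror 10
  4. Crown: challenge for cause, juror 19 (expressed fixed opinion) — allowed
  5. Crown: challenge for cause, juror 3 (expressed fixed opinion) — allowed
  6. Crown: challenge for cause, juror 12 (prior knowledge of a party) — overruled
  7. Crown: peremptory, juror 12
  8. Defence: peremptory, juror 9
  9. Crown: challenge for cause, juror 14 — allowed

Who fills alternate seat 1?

15

Removed: #3, #8, #9, #10, #12, #14, #19.
Seating in order: seats 1–8 → #1, #2, #4, #5, #6, #7, #11, #13; alternates → #15.
So alternate 1 is #15.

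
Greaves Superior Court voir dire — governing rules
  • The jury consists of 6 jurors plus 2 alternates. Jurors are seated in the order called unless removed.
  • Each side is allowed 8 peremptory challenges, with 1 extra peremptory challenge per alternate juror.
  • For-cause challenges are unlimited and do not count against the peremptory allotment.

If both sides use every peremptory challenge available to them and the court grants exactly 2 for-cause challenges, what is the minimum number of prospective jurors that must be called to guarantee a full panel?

30

Seats to fill: 6 + 2 alternates = 8.
Peremptories: 8 + 1×2 = 10 per side × 2 sides = 20.
For-cause removals: 2.
Minimum venire: 8 + 20 + 2 = 30.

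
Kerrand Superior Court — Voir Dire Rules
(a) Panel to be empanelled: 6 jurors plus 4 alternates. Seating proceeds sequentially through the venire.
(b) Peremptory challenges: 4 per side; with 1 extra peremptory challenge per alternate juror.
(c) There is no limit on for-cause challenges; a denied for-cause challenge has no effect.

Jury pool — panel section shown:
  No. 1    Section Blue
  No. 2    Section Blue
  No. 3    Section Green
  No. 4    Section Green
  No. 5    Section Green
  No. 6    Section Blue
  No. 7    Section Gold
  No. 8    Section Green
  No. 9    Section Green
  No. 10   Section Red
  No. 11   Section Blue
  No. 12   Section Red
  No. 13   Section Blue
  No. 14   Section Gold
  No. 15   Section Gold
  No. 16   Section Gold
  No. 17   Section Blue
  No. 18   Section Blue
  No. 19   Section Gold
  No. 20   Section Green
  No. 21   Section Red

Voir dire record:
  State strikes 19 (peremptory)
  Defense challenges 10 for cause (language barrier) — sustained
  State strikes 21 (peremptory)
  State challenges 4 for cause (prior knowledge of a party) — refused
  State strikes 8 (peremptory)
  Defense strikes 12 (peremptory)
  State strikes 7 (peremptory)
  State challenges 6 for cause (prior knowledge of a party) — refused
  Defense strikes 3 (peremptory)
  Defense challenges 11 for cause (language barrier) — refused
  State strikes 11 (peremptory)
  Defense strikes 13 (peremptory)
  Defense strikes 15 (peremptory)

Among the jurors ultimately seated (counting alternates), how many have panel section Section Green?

Removed: #3, #7, #8, #10, #11, #12, #13, #15, #19, #21.
Seated (10 incl. alternates): #1, #2, #4, #5, #6, #9, #14, #16, #17, #18.
Of those, in Section Green: #4, #5, #9 → 3.

3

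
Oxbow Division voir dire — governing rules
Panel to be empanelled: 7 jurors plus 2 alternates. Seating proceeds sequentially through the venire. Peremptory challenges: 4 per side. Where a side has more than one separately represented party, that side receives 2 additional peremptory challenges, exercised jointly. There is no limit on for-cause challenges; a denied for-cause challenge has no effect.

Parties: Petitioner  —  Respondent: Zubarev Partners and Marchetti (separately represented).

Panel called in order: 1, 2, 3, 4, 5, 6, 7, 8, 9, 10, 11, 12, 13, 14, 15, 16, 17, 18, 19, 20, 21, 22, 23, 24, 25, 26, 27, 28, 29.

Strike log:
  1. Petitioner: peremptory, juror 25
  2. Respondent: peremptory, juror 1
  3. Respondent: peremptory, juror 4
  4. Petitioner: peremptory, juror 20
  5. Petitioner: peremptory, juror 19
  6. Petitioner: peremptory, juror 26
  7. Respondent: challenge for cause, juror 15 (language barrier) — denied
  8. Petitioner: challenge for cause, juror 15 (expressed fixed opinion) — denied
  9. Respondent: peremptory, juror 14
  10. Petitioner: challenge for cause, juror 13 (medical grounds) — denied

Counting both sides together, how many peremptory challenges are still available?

3

Petitioner allotment: 4. Respondent allotment: 4 base + 2 multi-party = 6.
Petitioner peremptories used: #25, #20, #19, #26 — 4 (for-cause on #15, #13 don't count).
Respondent peremptories used: #1, #4, #14 — 3 (the for-cause on #15 doesn't count).
Remaining: (4 − 4) + (6 − 3) = 3.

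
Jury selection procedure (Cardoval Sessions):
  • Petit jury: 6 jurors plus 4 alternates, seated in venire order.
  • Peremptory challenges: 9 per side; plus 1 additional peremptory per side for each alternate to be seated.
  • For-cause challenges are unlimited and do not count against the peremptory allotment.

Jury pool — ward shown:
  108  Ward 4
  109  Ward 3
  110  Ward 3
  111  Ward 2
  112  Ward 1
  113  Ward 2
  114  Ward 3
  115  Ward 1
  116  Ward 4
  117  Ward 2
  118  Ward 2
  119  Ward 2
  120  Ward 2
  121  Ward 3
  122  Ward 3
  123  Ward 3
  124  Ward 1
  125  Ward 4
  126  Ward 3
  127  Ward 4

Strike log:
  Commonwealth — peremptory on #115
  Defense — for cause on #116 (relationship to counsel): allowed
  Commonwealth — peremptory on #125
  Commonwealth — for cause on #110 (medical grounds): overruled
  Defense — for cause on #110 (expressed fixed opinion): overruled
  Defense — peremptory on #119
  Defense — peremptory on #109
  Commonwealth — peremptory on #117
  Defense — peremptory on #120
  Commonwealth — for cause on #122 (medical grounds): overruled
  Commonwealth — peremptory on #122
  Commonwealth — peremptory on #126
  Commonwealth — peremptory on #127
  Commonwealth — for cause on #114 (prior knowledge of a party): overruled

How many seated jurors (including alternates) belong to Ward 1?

2

Removed: #109, #115, #116, #117, #119, #120, #122, #125, #126, #127.
Seated (10 incl. alternates): #108, #110, #111, #112, #113, #114, #118, #121, #123, #124.
Of those, in Ward 1: #112, #124 → 2.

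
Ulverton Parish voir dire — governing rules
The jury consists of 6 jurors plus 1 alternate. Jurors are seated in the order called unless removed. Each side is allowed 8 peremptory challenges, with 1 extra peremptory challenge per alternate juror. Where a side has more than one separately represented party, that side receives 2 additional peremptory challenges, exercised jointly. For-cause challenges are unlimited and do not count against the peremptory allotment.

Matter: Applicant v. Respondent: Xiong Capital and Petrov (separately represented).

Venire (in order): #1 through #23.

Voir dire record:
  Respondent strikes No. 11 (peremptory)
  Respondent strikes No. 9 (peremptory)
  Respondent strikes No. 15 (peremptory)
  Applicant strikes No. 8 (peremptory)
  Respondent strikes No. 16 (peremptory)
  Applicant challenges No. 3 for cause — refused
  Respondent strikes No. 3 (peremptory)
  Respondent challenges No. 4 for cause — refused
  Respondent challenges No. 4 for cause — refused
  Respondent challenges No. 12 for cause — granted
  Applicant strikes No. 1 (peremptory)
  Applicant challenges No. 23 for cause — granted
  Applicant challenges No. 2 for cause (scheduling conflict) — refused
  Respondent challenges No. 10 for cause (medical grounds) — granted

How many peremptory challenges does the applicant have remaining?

7

Applicant allotment: 8 base + 1 × 1 alternate = 9.
Applicant peremptories used: #8, #1 — 2 (for-cause on #3, #23, #2 don't count).
Remaining: 9 − 2 = 7.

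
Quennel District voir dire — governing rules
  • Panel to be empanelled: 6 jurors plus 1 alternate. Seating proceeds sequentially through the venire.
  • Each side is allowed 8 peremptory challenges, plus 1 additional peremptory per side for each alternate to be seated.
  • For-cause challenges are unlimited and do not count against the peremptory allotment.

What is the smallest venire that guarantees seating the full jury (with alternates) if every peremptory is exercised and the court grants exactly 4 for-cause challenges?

Seats to fill: 6 + 1 alternates = 7.
Peremptories: 8 + 1×1 = 9 per side × 2 sides = 18.
For-cause removals: 4.
Minimum venire: 7 + 18 + 4 = 29.

29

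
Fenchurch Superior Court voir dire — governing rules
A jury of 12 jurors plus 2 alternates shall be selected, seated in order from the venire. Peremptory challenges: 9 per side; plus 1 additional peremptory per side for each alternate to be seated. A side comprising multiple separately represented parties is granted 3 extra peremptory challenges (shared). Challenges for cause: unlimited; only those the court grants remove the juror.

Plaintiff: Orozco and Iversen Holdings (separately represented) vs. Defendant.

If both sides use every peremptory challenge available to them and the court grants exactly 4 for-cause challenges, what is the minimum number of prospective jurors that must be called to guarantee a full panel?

43

Seats to fill: 12 + 2 alternates = 14.
Peremptories — Plaintiff: 9 + 1×2 + 3 = 14; Defendant: 9 + 1×2 = 11; total 25.
For-cause removals: 4.
Minimum venire: 14 + 25 + 4 = 43.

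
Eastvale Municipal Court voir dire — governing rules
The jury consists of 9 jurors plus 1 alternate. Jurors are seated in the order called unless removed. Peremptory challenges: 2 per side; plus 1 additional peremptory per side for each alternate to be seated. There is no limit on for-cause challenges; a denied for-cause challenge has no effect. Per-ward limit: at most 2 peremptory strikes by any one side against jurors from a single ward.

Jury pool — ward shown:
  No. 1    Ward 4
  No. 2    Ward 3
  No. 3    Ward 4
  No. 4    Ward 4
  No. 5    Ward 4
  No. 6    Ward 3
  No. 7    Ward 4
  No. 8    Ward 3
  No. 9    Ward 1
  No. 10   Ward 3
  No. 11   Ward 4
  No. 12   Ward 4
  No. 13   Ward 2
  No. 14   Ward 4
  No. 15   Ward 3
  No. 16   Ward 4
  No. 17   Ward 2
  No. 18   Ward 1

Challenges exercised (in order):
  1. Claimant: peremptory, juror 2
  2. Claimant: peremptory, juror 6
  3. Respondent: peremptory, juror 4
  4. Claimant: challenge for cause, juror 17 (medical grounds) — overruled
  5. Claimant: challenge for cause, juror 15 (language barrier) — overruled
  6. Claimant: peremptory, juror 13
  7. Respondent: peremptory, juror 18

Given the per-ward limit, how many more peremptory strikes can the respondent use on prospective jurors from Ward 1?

1

Respondent peremptories so far: #4, #18 — 2 of 3 used, 1 left overall.
Against Ward 1: #18 — 1 used; per-ward cap 2 leaves 1.
Binding limit: min(1, 1) = 1.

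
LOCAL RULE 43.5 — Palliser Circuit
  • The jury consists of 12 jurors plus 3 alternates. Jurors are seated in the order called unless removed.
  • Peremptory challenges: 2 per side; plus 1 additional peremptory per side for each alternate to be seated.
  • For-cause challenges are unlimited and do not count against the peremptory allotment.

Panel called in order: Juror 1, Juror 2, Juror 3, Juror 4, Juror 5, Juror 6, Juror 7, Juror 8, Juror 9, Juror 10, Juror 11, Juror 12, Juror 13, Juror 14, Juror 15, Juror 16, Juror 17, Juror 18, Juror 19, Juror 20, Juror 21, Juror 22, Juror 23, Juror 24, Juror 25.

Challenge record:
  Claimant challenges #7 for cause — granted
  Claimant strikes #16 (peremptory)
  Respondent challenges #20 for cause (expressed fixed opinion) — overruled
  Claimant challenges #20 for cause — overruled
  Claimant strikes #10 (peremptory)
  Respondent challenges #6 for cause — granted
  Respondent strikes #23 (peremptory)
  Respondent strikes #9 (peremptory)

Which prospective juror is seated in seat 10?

14

Removed: #6, #7, #9, #10, #16, #23. (#20 stays — for-cause denied.)
Seating in order: seats 1–12 → #1, #2, #3, #4, #5, #8, #11, #12, #13, #14, #15, #17; alternates → #18, #19, #20.
So seat 10 is #14.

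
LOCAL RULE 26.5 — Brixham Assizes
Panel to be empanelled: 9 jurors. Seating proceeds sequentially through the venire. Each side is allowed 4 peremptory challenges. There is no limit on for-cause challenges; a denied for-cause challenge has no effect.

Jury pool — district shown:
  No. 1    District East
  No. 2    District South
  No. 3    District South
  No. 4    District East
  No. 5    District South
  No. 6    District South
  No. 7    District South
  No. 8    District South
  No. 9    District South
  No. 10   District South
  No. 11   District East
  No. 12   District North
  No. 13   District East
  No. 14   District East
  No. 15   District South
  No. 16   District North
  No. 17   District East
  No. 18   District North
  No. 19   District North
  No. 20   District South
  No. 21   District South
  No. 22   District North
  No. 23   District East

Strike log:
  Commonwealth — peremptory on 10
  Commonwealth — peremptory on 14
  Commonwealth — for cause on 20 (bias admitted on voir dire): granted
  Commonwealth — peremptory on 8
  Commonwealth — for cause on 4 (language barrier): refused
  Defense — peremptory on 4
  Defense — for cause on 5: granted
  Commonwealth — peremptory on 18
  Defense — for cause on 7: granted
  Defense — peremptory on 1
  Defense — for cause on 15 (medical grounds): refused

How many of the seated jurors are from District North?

Removed: #1, #4, #5, #7, #8, #10, #14, #18, #20.
Seated jurors 1–9: #2, #3, #6, #9, #11, #12, #13, #15, #16.
Of those, in District North: #12, #16 → 2.

2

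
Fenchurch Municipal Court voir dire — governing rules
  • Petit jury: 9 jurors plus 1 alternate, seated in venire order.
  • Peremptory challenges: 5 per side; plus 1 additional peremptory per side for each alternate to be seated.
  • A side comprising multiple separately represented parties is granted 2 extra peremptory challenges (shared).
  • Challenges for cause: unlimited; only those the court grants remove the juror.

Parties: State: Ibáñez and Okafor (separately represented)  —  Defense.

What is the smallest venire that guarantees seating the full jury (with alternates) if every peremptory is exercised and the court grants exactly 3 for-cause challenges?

27

Seats to fill: 9 + 1 alternates = 10.
Peremptories — State: 5 + 1×1 + 2 = 8; Defense: 5 + 1×1 = 6; total 14.
For-cause removals: 3.
Minimum venire: 10 + 14 + 3 = 27.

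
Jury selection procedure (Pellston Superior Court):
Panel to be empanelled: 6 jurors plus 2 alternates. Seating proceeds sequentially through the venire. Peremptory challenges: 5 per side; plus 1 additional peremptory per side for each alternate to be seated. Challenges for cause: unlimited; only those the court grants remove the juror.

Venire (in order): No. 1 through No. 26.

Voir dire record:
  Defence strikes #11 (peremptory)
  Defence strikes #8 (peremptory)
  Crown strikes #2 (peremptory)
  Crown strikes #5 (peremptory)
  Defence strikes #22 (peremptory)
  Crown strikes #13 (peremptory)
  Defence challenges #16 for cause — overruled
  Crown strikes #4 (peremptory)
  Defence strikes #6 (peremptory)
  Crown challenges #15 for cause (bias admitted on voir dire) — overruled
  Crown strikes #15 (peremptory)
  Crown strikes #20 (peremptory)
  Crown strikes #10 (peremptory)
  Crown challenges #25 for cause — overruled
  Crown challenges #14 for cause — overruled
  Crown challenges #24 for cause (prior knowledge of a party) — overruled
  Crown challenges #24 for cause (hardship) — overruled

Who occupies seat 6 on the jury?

14

Removed: #2, #4, #5, #6, #8, #10, #11, #13, #15, #20, #22. (#14, #16, #24, #25 stay — for-cause denied.)
Filling seats in venire order through position 6: #1, #3, #7, #9, #12, #14.
So seat 6 is #14.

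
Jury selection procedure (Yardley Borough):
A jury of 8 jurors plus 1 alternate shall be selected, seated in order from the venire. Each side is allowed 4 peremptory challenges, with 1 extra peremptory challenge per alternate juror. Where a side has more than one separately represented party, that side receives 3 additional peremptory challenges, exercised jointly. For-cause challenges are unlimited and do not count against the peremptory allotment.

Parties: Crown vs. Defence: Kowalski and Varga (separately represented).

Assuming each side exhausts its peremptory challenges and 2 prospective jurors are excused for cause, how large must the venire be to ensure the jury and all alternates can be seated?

Seats to fill: 8 + 1 alternates = 9.
Peremptories — Crown: 4 + 1×1 = 5; Defence: 4 + 1×1 + 3 = 8; total 13.
For-cause removals: 2.
Minimum venire: 9 + 13 + 2 = 24.

24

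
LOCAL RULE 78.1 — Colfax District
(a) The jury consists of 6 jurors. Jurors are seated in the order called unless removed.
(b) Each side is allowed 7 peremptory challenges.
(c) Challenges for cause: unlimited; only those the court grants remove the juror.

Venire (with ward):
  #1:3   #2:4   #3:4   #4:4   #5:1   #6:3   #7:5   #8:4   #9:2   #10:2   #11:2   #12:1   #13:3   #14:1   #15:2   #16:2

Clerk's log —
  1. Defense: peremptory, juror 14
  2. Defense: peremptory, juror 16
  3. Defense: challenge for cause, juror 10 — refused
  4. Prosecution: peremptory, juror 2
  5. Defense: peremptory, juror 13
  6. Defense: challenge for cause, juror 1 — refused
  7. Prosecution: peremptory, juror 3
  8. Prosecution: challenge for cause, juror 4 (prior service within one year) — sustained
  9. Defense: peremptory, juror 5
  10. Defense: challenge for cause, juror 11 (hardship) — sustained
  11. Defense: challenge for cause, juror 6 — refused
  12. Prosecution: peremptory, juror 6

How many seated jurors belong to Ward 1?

1

Removed: #2, #3, #4, #5, #6, #11, #13, #14, #16.
Seated jurors 1–6: #1, #7, #8, #9, #10, #12.
Of those, in Ward 1: #12 → 1.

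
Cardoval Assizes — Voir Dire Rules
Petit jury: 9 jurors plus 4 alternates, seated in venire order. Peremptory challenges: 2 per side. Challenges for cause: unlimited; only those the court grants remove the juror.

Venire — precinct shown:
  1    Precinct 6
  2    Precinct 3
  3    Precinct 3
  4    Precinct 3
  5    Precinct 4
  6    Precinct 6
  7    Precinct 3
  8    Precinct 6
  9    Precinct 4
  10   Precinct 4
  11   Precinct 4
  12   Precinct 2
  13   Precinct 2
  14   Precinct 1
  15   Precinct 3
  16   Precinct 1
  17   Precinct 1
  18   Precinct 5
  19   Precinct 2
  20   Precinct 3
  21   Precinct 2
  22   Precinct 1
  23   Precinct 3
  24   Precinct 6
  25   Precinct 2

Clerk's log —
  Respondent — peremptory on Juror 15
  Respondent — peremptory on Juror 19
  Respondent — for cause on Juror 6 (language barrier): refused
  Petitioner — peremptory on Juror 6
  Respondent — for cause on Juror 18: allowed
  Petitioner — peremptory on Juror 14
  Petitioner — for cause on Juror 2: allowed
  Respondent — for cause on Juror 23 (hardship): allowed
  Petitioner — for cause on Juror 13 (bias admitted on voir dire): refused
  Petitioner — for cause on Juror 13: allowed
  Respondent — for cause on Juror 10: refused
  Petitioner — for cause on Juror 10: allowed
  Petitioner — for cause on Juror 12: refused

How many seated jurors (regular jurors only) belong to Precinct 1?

Removed: #2, #6, #10, #13, #14, #15, #18, #19, #23.
Seated jurors 1–9: #1, #3, #4, #5, #7, #8, #9, #11, #12 (alternates #16, #17, #20, #21 not counted).
None of those are in Precinct 1 → 0.

0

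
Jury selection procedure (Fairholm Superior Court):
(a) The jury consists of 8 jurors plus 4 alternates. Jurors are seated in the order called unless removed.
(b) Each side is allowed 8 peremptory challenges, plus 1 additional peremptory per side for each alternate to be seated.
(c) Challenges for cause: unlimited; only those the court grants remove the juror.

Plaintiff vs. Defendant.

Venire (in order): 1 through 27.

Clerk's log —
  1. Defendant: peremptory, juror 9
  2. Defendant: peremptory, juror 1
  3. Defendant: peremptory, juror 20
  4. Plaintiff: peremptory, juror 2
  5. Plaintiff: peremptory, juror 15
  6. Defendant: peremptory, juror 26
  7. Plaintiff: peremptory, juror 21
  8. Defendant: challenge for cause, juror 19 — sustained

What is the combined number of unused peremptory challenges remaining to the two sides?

Plaintiff allotment: 8 base + 1 × 4 alternates = 12. Defendant allotment: 8 base + 1 × 4 alternates = 12.
Plaintiff peremptories used: #2, #15, #21 — 3.
Defendant peremptories used: #9, #1, #20, #26 — 4 (the for-cause on #19 doesn't count).
Remaining: (12 − 3) + (12 − 4) = 17.

17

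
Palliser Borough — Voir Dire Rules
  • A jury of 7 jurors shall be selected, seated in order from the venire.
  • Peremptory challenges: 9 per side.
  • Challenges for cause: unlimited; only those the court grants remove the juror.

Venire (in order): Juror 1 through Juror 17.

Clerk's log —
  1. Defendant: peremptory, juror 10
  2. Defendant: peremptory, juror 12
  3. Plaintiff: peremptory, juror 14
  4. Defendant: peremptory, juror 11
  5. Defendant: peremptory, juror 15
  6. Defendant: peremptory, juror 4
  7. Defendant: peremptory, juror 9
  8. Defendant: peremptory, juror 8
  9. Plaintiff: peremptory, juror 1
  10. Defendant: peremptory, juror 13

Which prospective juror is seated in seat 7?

Removed: #1, #4, #8, #9, #10, #11, #12, #13, #14, #15.
Seating in order: seats 1–7 → #2, #3, #5, #6, #7, #16, #17.
So seat 7 is #17.

17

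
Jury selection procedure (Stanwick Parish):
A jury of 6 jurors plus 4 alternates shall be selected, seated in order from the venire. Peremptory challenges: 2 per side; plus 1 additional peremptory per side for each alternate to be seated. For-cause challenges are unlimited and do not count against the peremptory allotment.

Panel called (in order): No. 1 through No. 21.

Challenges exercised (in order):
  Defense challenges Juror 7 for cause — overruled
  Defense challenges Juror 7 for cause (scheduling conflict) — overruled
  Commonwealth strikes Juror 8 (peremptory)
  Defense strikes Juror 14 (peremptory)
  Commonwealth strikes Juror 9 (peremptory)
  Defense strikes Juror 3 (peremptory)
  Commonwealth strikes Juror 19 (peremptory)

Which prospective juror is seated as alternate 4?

Removed: #3, #8, #9, #14, #19. (#7 stays — for-cause denied.)
Seating in order: seats 1–6 → #1, #2, #4, #5, #6, #7; alternates → #10, #11, #12, #13.
So alternate 4 is #13.

13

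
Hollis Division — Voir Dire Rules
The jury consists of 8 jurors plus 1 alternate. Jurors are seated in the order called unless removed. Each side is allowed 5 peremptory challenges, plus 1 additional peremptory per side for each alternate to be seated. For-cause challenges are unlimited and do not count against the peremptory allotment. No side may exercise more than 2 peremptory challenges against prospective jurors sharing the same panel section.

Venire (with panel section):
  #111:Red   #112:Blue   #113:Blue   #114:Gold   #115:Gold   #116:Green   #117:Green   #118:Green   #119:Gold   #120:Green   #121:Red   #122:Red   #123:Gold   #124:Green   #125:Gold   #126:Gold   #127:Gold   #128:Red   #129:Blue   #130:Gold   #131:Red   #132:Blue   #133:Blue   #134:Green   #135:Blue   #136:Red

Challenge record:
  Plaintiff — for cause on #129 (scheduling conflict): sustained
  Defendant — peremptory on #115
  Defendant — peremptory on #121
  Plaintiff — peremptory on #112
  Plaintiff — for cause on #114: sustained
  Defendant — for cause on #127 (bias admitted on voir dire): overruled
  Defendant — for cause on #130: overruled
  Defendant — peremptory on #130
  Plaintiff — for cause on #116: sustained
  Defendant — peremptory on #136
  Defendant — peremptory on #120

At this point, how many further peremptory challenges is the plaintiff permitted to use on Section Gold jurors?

2

Plaintiff peremptories so far: #112 — 1 of 6 used, 5 left overall.
Against Section Gold: none yet — per-section cap 2 leaves 2.
Binding limit: min(5, 2) = 2.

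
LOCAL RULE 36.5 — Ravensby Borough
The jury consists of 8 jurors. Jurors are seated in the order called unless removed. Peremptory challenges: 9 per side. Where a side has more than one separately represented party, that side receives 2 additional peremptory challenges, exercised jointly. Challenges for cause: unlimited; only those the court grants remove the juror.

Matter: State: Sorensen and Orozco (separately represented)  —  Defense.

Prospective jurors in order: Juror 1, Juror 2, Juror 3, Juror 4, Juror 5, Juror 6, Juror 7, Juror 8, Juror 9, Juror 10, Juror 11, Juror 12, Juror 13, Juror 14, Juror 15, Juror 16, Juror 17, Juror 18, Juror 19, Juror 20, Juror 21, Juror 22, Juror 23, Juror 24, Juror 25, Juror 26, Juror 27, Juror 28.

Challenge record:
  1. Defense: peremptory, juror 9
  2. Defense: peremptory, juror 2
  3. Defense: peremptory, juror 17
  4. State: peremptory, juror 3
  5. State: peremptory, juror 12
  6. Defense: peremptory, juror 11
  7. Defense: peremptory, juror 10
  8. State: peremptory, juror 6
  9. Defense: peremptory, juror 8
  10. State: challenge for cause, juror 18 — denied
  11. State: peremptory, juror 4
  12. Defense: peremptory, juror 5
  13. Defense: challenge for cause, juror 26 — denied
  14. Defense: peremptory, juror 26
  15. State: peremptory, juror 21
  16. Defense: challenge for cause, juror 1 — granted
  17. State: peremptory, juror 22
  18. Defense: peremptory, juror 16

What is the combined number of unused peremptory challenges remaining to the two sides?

5

State allotment: 9 base + 2 multi-party = 11. Defense allotment: 9.
State peremptories used: #3, #12, #6, #4, #21, #22 — 6 (the for-cause on #18 doesn't count).
Defense peremptories used: #9, #2, #17, #11, #10, #8, #5, #26, #16 — 9 (for-cause on #26, #1 don't count).
Remaining: (11 − 6) + (9 − 9) = 5.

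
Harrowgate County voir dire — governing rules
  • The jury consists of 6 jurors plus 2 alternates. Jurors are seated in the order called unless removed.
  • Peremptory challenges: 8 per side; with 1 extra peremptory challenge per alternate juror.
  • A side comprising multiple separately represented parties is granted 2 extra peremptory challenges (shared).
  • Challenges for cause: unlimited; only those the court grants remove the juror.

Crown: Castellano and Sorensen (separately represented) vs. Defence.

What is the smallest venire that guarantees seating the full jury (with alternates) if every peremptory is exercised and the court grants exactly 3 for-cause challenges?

Seats to fill: 6 + 2 alternates = 8.
Peremptories — Crown: 8 + 1×2 + 2 = 12; Defence: 8 + 1×2 = 10; total 22.
For-cause removals: 3.
Minimum venire: 8 + 22 + 3 = 33.

33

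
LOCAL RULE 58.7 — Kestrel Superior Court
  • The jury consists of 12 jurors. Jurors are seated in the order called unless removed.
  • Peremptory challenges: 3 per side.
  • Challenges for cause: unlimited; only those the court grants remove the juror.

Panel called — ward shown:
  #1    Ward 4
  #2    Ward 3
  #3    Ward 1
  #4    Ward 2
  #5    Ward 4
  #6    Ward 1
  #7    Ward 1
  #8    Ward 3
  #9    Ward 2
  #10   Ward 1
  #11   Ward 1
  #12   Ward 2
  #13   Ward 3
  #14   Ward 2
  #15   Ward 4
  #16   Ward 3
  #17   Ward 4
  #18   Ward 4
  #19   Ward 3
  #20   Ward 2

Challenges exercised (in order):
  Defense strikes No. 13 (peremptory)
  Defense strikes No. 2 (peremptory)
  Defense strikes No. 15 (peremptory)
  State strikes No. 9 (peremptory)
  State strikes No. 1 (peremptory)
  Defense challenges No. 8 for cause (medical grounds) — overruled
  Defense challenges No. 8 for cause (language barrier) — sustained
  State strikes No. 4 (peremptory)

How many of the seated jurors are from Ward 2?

Removed: #1, #2, #4, #8, #9, #13, #15.
Seated jurors 1–12: #3, #5, #6, #7, #10, #11, #12, #14, #16, #17, #18, #19.
Of those, in Ward 2: #12, #14 → 2.

2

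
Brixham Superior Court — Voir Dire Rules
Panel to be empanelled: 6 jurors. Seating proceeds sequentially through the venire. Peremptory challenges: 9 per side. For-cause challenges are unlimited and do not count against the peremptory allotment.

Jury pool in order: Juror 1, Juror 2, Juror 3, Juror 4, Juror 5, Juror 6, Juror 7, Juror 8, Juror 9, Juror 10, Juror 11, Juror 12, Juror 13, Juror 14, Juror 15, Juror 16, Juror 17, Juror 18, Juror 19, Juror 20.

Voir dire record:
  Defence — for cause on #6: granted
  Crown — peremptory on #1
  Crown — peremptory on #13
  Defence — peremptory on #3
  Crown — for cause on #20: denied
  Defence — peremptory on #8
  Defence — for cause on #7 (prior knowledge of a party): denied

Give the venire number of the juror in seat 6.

10

Removed: #1, #3, #6, #8, #13. (#7, #20 stay — for-cause denied.)
Seating in order: seats 1–6 → #2, #4, #5, #7, #9, #10.
So seat 6 is #10.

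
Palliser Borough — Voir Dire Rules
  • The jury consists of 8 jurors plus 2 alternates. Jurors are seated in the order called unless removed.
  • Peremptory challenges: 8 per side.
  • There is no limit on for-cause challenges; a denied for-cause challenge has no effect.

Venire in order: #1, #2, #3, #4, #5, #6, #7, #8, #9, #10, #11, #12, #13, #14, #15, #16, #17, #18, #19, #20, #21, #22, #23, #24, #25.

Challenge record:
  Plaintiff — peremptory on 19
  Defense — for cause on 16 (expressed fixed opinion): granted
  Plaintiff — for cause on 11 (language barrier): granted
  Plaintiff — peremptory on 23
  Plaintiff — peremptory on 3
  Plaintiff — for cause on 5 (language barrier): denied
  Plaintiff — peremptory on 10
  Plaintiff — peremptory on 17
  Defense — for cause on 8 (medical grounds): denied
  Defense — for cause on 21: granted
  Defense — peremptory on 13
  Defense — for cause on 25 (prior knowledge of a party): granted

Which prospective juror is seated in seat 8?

9

Removed: #3, #10, #11, #13, #16, #17, #19, #21, #23, #25. (#5, #8 stay — for-cause denied.)
Filling seats in venire order through position 8: #1, #2, #4, #5, #6, #7, #8, #9.
So seat 8 is #9.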